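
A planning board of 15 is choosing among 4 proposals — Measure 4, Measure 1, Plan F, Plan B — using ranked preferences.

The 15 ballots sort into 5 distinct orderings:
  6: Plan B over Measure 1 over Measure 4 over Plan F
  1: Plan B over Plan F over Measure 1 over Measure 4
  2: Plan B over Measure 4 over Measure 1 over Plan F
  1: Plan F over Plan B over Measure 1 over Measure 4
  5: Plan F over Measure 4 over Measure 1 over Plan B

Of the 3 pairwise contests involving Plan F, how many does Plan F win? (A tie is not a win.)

Plan F against each rival (15 council members):
Plan F vs Measure 4: Measure 4 wins 8–7.
Plan F vs Measure 1: Plan F preferred on 1+1+5 = 7 ballots; Measure 1 wins 8–7.
Plan F vs Plan B: Plan B, 9–6.
Plan F beats no one; loses to Measure 4, Measure 1, Plan B — 0 pairwise wins.

0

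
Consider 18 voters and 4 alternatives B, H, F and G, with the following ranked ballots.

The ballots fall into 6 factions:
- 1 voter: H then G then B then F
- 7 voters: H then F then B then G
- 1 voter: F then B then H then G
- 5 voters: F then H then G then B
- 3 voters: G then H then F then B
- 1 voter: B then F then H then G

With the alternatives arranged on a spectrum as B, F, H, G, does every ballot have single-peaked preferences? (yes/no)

Axis positions: B=1, F=2, H=3, G=4.
Faction 1: ranking walks positions 3-4-1-2; B is ranked above F even though F lies between B and the peak H on the axis — preferences dip and rise again. Not single-peaked.
Faction 2 (peak H at position 3): ranking walks positions 3-2-1-4, expanding outward from the peak — single-peaked.
Faction 3 (peak F at position 2): ranking walks positions 2-1-3-4, expanding outward from the peak — single-peaked.
Faction 4 (peak F at position 2): ranking walks positions 2-3-4-1, expanding outward from the peak — single-peaked.
Faction 5 (peak G at position 4): ranking walks positions 4-3-2-1, expanding outward from the peak — single-peaked.
Faction 6 (peak B at position 1): ranking walks positions 1-2-3-4, expanding outward from the peak — single-peaked.
Faction 1 violates single-peakedness, so the profile is not single-peaked on this axis.

no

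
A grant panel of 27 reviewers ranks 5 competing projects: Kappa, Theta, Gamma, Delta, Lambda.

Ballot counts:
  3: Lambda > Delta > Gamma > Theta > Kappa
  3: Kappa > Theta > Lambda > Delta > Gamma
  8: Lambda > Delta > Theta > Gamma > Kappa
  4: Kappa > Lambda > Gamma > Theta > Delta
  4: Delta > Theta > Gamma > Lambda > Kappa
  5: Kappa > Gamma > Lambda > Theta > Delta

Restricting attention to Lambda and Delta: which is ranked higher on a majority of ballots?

Ballots ranking Lambda above Delta: 3 + 3 + 8 + 4 + 5 = 23.
Ballots ranking Delta above Lambda: 27 − 23 = 4.
Lambda wins the head-to-head 23–4.

Lambda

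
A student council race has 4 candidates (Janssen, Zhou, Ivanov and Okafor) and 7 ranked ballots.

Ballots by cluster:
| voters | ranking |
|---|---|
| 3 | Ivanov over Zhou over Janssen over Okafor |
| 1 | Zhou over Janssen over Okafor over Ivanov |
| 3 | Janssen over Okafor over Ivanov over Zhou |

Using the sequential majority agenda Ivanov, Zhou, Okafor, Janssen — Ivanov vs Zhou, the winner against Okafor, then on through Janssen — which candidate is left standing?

Janssen

Round 1: Ivanov vs Zhou — 6–1, Ivanov advances.
Round 2: Ivanov vs Okafor — 3–4, Okafor advances.
Round 3: Okafor vs Janssen — 0–7, Janssen advances.
The agenda winner is Janssen.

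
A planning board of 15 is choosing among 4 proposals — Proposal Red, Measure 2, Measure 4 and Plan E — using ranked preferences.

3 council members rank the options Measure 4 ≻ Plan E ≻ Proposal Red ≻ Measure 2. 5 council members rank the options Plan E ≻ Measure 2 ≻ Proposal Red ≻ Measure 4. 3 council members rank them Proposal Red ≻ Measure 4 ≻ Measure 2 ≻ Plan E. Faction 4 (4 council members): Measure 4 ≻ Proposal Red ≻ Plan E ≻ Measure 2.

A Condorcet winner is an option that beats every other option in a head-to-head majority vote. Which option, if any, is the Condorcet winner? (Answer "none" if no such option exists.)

Head-to-head results (15 council members):
Proposal Red vs Measure 2: Proposal Red is ranked higher on 3+3+4 = 10 ballots, Measure 2 on 5. Proposal Red wins 10–5.
Proposal Red vs Measure 4: 5+3 = 8 for Proposal Red, 7 for Measure 4 — Proposal Red by 8–7.
Proposal Red vs Plan E: 3+4 = 7 for Proposal Red, 8 for Plan E — Plan E by 8–7.
Measure 2 vs Measure 4: Measure 2 is ranked higher on 5 ballots, Measure 4 on 10. Measure 4 wins 10–5.
Measure 2 vs Plan E: Measure 2 preferred on 3 ballots; Plan E wins 12–3.
Measure 4 vs Plan E: 3+3+4 = 10 for Measure 4, 5 for Plan E — Measure 4 by 10–5.
No option is unbeaten: Proposal Red loses to Plan E; Measure 2 loses to Proposal Red; Measure 4 loses to Proposal Red; Plan E loses to Measure 4. In particular Proposal Red → Measure 4 → Plan E → Proposal Red is a majority cycle — no Condorcet winner exists.

none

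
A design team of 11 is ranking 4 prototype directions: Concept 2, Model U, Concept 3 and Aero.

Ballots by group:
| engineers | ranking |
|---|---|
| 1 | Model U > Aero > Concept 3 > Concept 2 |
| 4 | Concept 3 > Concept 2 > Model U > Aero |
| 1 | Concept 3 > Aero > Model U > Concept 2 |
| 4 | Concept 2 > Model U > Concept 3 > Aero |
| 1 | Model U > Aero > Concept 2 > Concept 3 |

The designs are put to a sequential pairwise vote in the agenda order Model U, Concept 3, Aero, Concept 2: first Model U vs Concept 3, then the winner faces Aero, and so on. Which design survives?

Concept 2

Round 1: Model U vs Concept 3 — 6–5, Model U advances.
Round 2: Model U vs Aero — 10–1, Model U advances.
Round 3: Model U vs Concept 2 — 3–8, Concept 2 advances.
The agenda winner is Concept 2.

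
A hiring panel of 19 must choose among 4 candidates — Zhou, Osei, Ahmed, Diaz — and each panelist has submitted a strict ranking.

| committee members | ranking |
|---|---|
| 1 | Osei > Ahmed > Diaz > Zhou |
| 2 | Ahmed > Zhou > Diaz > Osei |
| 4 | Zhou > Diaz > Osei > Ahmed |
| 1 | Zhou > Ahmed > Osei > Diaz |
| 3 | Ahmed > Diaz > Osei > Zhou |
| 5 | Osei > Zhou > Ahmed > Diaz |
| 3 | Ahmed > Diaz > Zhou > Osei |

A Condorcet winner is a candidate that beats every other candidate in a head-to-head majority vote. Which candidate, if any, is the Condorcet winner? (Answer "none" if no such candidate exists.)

Zhou

Pairwise majorities:
Zhou vs Osei: Zhou preferred on 2+4+1+3 = 10 ballots; Zhou wins 10–9.
Zhou–Ahmed: Zhou 10–9.
Zhou vs Diaz: 2+4+1+5 = 12 for Zhou, 7 for Diaz — Zhou by 12–7.
Osei vs Ahmed: Osei is ranked higher on 1+4+5 = 10 ballots, Ahmed on 9. Osei wins 10–9.
Osei vs Diaz: 7 to 12, Diaz.
Ahmed–Diaz: Ahmed 15–4.
Only Zhou has no losses; Zhou is the Condorcet winner.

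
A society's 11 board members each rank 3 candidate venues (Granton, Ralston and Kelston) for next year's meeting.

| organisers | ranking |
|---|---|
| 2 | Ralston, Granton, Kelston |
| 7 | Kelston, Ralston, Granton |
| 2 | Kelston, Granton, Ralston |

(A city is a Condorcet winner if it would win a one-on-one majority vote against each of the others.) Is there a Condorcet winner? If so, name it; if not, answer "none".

Check each pair by majority over 11 ballots:
Granton vs Ralston: Granton preferred on 2 ballots; Ralston wins 9–2.
Granton vs Kelston: Granton preferred on 2 ballots; Kelston wins 9–2.
Ralston vs Kelston: Ralston is ranked higher on 2 ballots, Kelston on 9. Kelston wins 9–2.
Only Kelston has no losses; Kelston is the Condorcet winner.

Kelston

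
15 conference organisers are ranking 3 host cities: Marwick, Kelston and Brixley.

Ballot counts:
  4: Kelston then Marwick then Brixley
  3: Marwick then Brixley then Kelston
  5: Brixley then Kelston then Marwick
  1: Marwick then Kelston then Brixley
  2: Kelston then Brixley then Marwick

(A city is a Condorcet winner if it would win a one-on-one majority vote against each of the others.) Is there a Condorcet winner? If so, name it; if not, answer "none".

none

Head-to-head results (15 organisers):
Marwick vs Kelston: 4 to 11, Kelston.
Marwick vs Brixley: 4+3+1 = 8 for Marwick, 7 for Brixley — Marwick by 8–7.
Kelston vs Brixley: 7 to 8, Brixley.
No city is unbeaten: Marwick loses to Kelston; Kelston loses to Brixley; Brixley loses to Marwick. In particular Marwick → Brixley → Kelston → Marwick is a majority cycle — no Condorcet winner exists.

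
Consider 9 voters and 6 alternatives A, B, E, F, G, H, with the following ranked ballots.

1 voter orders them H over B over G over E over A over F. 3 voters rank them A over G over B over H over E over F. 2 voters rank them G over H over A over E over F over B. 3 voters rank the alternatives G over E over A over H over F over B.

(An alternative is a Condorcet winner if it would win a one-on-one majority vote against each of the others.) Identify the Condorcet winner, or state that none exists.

Pairwise majorities:
A vs B: A is ranked higher on 3+2+3 = 8 ballots, B on 1. A wins 8–1.
A vs E: A is ranked higher on 3+2 = 5 ballots, E on 4. A wins 5–4.
A vs F: 1+3+2+3 = 9 for A, 0 for F — A by 9–0.
A vs G: A is ranked higher on 3 ballots, G on 6. G wins 6–3.
A vs H: A preferred on 3+3 = 6 ballots; A wins 6–3.
B vs E: 4 to 5, E.
B vs F: B preferred on 1+3 = 4 ballots; F wins 5–4.
B vs G: 1 for B, 8 for G — G by 8–1.
B vs H: 3 to 6, H.
E vs F: 1+3+2+3 = 9 for E, 0 for F — E by 9–0.
E vs G: 0 to 9, G.
E vs H: E preferred on 3 ballots; H wins 6–3.
F vs G: 0 to 9, G.
F vs H: 0 for F, 9 for H — H by 9–0.
G vs H: 3+2+3 = 8 for G, 1 for H — G by 8–1.
G wins every pairwise contest, so G is the Condorcet winner.

G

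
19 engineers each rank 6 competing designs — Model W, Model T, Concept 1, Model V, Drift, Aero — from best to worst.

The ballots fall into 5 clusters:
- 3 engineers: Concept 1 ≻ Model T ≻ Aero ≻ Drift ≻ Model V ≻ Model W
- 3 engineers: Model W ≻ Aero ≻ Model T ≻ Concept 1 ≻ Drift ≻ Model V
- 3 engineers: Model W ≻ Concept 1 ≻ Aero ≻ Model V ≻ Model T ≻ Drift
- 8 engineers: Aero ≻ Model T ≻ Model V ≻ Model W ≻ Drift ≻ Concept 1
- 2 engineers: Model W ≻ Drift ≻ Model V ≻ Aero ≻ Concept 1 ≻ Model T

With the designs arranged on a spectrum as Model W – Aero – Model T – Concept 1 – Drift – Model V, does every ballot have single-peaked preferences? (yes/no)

Axis positions: Model W=1, Aero=2, Model T=3, Concept 1=4, Drift=5, Model V=6.
Cluster 1 (peak Concept 1 at position 4): ranking walks positions 4-3-2-5-6-1, expanding outward from the peak — single-peaked.
Cluster 2 (peak Model W at position 1): ranking walks positions 1-2-3-4-5-6, expanding outward from the peak — single-peaked.
Cluster 3: ranking walks positions 1-4-2-6-3-5; Concept 1 is ranked above Aero even though Aero lies between Concept 1 and the peak Model W on the axis — preferences dip and rise again. Not single-peaked.
Cluster 4: ranking walks positions 2-3-6-1-5-4; Model V is ranked above Concept 1 even though Concept 1 lies between Model V and the peak Aero on the axis — preferences dip and rise again. Not single-peaked.
Cluster 5: ranking walks positions 1-5-6-2-4-3; Drift is ranked above Aero even though Aero lies between Drift and the peak Model W on the axis — preferences dip and rise again. Not single-peaked.
Cluster 3 violates single-peakedness, so the profile is not single-peaked on this axis.

no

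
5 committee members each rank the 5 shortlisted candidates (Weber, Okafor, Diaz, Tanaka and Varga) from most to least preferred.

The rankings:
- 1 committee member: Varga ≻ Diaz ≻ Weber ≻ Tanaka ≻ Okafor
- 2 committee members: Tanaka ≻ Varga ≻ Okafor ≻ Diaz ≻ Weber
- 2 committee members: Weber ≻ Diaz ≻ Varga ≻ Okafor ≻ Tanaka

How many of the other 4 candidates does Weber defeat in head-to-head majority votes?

2

Weber against each rival (5 committee members):
Weber vs Okafor: Weber wins 3–2.
Weber vs Diaz: Diaz, 3–2.
Weber–Tanaka: Weber 3–2.
Weber vs Varga: Varga wins 3–2.
Weber beats Okafor, Tanaka; loses to Diaz, Varga — 2 pairwise wins.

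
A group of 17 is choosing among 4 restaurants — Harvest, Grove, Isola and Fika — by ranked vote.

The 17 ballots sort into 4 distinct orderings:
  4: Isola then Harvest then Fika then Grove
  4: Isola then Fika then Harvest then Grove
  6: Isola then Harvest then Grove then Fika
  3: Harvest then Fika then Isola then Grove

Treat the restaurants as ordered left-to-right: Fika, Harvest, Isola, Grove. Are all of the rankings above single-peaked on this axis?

Axis positions: Fika=1, Harvest=2, Isola=3, Grove=4.
Faction 1 (peak Isola at position 3): ranking walks positions 3-2-1-4, expanding outward from the peak — single-peaked.
Faction 2: ranking walks positions 3-1-2-4; Fika is ranked above Harvest even though Harvest lies between Fika and the peak Isola on the axis — preferences dip and rise again. Not single-peaked.
Faction 3 (peak Isola at position 3): ranking walks positions 3-2-4-1, expanding outward from the peak — single-peaked.
Faction 4 (peak Harvest at position 2): ranking walks positions 2-1-3-4, expanding outward from the peak — single-peaked.
Faction 2 violates single-peakedness, so the profile is not single-peaked on this axis.

no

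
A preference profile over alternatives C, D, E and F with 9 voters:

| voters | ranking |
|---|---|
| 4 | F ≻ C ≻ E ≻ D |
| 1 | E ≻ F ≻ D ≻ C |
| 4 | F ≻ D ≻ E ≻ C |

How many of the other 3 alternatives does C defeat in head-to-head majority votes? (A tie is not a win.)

C against each rival (9 voters):
C–D: D 5–4.
C–E: E 5–4.
C vs F: 0 to 9, F.
C beats no one; loses to D, E, F — 0 pairwise wins.

0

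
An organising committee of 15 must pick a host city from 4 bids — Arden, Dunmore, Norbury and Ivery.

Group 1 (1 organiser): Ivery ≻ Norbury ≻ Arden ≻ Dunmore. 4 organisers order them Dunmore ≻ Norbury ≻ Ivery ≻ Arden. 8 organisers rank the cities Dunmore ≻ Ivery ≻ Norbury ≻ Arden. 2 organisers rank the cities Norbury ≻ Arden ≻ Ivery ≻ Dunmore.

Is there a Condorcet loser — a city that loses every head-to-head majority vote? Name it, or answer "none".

Arden

Head-to-head results (15 organisers):
Arden vs Dunmore: Arden is ranked higher on 1+2 = 3 ballots, Dunmore on 12. Dunmore wins 12–3.
Arden vs Norbury: Norbury wins 15–0.
Arden vs Ivery: Arden is ranked higher on 2 ballots, Ivery on 13. Ivery wins 13–2.
Dunmore vs Norbury: Dunmore, 12–3.
Dunmore vs Ivery: 12 to 3, Dunmore.
Norbury vs Ivery: Norbury is ranked higher on 4+2 = 6 ballots, Ivery on 9. Ivery wins 9–6.
Arden loses to every other city — it is the Condorcet loser.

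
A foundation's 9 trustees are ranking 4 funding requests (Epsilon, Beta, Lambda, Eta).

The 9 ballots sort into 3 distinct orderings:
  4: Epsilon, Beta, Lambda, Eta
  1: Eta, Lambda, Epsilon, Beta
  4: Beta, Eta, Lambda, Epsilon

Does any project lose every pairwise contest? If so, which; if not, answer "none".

Pairwise majorities:
Epsilon–Beta: Epsilon 5–4.
Epsilon vs Lambda: Lambda wins 5–4.
Epsilon vs Eta: 4 for Epsilon, 5 for Eta — Eta by 5–4.
Beta–Lambda: Beta 8–1.
Beta–Eta: Beta 8–1.
Lambda vs Eta: Eta wins 5–4.
Each project has at least one pairwise win (Epsilon beats Beta; Beta beats Lambda; Lambda beats Epsilon; Eta beats Epsilon) — no Condorcet loser.

none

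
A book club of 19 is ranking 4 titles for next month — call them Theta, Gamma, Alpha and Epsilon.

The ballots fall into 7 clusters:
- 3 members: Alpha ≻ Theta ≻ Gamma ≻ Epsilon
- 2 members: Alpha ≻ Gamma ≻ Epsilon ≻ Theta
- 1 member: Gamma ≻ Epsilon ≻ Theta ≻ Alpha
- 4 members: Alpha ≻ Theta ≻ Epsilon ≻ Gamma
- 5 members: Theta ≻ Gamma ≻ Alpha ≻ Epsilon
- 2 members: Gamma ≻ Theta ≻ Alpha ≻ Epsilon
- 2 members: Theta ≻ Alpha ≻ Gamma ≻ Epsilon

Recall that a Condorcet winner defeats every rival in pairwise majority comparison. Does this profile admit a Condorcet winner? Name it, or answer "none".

Head-to-head results (19 members):
Theta–Gamma: Theta 14–5.
Theta vs Alpha: Theta is ranked higher on 1+5+2+2 = 10 ballots, Alpha on 9. Theta wins 10–9.
Theta vs Epsilon: Theta wins 16–3.
Gamma vs Alpha: Alpha wins 11–8.
Gamma vs Epsilon: Gamma, 15–4.
Alpha vs Epsilon: 18 to 1, Alpha.
Theta defeats every rival head-to-head and is the Condorcet winner.

Theta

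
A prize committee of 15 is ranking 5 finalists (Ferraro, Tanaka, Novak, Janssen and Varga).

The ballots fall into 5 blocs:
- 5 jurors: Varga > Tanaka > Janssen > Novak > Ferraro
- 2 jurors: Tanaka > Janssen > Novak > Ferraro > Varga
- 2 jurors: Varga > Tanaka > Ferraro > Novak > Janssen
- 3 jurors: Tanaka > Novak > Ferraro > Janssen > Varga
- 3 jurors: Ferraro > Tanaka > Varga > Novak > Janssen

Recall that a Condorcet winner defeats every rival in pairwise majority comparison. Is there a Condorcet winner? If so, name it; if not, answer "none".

Tanaka

Pairwise majorities:
Ferraro vs Tanaka: Ferraro preferred on 3 ballots; Tanaka wins 12–3.
Ferraro vs Novak: 2+3 = 5 for Ferraro, 10 for Novak — Novak by 10–5.
Ferraro vs Janssen: 8 to 7, Ferraro.
Ferraro vs Varga: Ferraro preferred on 2+3+3 = 8 ballots; Ferraro wins 8–7.
Tanaka vs Novak: Tanaka preferred on 5+2+2+3+3 = 15 ballots; Tanaka wins 15–0.
Tanaka vs Janssen: 15 to 0, Tanaka.
Tanaka vs Varga: Tanaka is ranked higher on 2+3+3 = 8 ballots, Varga on 7. Tanaka wins 8–7.
Novak vs Janssen: Novak is ranked higher on 2+3+3 = 8 ballots, Janssen on 7. Novak wins 8–7.
Novak vs Varga: 2+3 = 5 for Novak, 10 for Varga — Varga by 10–5.
Janssen vs Varga: Janssen is ranked higher on 2+3 = 5 ballots, Varga on 10. Varga wins 10–5.
Tanaka wins every pairwise contest, so Tanaka is the Condorcet winner.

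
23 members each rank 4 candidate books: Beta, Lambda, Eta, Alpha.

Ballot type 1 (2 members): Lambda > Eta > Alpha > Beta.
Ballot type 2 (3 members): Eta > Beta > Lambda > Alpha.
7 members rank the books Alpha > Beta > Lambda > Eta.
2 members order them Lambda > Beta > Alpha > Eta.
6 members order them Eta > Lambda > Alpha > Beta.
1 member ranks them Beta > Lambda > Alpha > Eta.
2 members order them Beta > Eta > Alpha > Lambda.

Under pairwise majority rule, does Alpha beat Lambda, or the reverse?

Ballots ranking Alpha above Lambda: 7 + 2 = 9.
Ballots ranking Lambda above Alpha: 23 − 9 = 14.
Lambda wins the head-to-head 14–9.

Lambda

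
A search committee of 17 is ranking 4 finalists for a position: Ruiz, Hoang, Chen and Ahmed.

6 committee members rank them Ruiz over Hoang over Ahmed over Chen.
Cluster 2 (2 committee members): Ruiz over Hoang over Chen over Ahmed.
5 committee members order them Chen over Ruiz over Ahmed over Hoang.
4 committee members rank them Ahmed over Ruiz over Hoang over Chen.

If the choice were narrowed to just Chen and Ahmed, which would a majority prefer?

Ahmed

Ballots ranking Chen above Ahmed: 2 + 5 = 7.
Ballots ranking Ahmed above Chen: 17 − 7 = 10.
Ahmed wins the head-to-head 10–7.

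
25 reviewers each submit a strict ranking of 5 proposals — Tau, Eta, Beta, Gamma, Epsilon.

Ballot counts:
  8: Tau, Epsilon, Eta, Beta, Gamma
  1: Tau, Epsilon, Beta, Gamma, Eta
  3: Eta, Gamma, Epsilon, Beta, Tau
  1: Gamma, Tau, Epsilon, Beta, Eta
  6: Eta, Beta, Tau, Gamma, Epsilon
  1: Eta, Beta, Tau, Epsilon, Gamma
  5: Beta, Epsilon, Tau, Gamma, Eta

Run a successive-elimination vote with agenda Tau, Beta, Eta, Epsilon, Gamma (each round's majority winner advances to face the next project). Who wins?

Round 1: Tau vs Beta — 10–15, Beta advances.
Round 2: Beta vs Eta — 7–18, Eta advances.
Round 3: Eta vs Epsilon — 10–15, Epsilon advances.
Round 4: Epsilon vs Gamma — 15–10, Epsilon advances.
The agenda winner is Epsilon.

Epsilon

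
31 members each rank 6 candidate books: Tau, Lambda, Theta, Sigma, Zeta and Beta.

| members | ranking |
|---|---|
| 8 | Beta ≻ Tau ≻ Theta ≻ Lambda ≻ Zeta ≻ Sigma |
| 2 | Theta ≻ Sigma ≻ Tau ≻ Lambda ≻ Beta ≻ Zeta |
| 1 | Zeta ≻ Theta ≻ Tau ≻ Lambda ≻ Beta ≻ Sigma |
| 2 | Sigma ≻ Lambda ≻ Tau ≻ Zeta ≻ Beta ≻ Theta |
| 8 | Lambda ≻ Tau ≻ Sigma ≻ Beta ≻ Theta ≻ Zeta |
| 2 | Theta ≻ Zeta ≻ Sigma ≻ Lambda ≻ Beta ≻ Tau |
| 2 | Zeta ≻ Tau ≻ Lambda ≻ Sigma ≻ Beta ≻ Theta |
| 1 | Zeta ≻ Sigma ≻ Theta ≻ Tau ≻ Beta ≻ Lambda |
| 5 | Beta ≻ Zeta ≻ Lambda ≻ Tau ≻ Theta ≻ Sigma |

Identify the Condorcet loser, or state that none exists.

Pairwise majorities:
Tau–Lambda: Lambda 17–14.
Tau vs Theta: 8+2+8+2+5 = 25 for Tau, 6 for Theta — Tau by 25–6.
Tau vs Sigma: Tau preferred on 8+1+8+2+5 = 24 ballots; Tau wins 24–7.
Tau–Zeta: Tau 20–11.
Tau vs Beta: Tau wins 16–15.
Lambda vs Theta: Lambda, 17–14.
Lambda vs Sigma: Lambda, 24–7.
Lambda vs Zeta: Lambda wins 20–11.
Lambda vs Beta: Lambda preferred on 2+1+2+8+2+2 = 17 ballots; Lambda wins 17–14.
Theta vs Sigma: Theta wins 18–13.
Theta vs Zeta: Theta is ranked higher on 8+2+8+2 = 20 ballots, Zeta on 11. Theta wins 20–11.
Theta vs Beta: Beta, 25–6.
Sigma vs Zeta: 12 to 19, Zeta.
Sigma vs Beta: Sigma, 17–14.
Zeta vs Beta: Beta wins 23–8.
No book is winless: Tau beats Theta; Lambda beats Tau; Theta beats Sigma; Sigma beats Beta; Zeta beats Sigma; Beta beats Theta. There is no Condorcet loser.

none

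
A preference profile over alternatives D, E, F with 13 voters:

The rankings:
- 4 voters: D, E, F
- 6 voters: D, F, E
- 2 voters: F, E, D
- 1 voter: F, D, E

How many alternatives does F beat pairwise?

F against each rival (13 voters):
F vs D: D wins 10–3.
F vs E: F, 9–4.
F beats E; loses to D — 1 pairwise win.

1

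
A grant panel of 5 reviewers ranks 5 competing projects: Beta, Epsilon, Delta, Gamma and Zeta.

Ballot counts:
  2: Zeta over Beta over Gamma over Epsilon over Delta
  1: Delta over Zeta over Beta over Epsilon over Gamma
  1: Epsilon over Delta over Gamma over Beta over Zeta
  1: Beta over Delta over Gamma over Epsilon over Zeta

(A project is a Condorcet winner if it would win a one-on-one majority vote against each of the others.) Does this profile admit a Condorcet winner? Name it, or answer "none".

none

Check each pair by majority over 5 ballots:
Beta vs Epsilon: Beta preferred on 2+1+1 = 4 ballots; Beta wins 4–1.
Beta vs Delta: 2+1 = 3 for Beta, 2 for Delta — Beta by 3–2.
Beta vs Gamma: 4 to 1, Beta.
Beta vs Zeta: Beta is ranked higher on 1+1 = 2 ballots, Zeta on 3. Zeta wins 3–2.
Epsilon vs Delta: 3 to 2, Epsilon.
Epsilon vs Gamma: Epsilon preferred on 1+1 = 2 ballots; Gamma wins 3–2.
Epsilon vs Zeta: 1+1 = 2 for Epsilon, 3 for Zeta — Zeta by 3–2.
Delta vs Gamma: Delta is ranked higher on 1+1+1 = 3 ballots, Gamma on 2. Delta wins 3–2.
Delta vs Zeta: Delta preferred on 1+1+1 = 3 ballots; Delta wins 3–2.
Gamma vs Zeta: Gamma preferred on 1+1 = 2 ballots; Zeta wins 3–2.
Every project loses at least once (Beta loses to Zeta; Epsilon loses to Beta; Delta loses to Beta; Gamma loses to Beta; Zeta loses to Delta). The majority relation contains the cycle Beta beats Delta beats Zeta beats Beta, so there is no Condorcet winner.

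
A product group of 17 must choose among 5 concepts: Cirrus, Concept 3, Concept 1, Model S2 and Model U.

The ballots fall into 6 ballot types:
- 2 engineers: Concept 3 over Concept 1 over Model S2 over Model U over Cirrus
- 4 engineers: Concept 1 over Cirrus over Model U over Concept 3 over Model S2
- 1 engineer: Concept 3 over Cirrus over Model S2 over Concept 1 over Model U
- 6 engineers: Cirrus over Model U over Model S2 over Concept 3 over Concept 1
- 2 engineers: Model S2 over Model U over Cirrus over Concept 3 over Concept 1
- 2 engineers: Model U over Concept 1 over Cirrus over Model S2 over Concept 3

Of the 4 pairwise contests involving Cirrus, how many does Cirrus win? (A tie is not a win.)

Cirrus against each rival (17 engineers):
Cirrus vs Concept 3: 4+6+2+2 = 14 for Cirrus, 3 for Concept 3 — Cirrus by 14–3.
Cirrus vs Concept 1: Cirrus preferred on 1+6+2 = 9 ballots; Cirrus wins 9–8.
Cirrus–Model S2: Cirrus 13–4.
Cirrus vs Model U: Cirrus, 11–6.
Cirrus beats Concept 3, Concept 1, Model S2, Model U — 4 pairwise wins.

4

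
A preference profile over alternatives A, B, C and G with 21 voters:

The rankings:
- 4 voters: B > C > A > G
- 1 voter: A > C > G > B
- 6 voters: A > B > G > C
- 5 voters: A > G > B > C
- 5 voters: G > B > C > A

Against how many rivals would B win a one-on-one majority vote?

1

B against each rival (21 voters):
B vs A: 4+5 = 9 for B, 12 for A — A by 12–9.
B vs C: B is ranked higher on 4+6+5+5 = 20 ballots, C on 1. B wins 20–1.
B vs G: B is ranked higher on 4+6 = 10 ballots, G on 11. G wins 11–10.
B beats C; loses to A, G — 1 pairwise win.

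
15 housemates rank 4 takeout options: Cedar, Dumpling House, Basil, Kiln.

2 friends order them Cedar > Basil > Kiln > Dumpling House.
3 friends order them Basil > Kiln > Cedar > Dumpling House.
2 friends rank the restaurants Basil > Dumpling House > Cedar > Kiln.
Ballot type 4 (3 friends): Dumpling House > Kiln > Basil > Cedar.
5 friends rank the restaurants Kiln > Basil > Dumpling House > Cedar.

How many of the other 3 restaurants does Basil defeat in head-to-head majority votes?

2

Basil against each rival (15 friends):
Basil vs Cedar: 13 to 2, Basil.
Basil–Dumpling House: Basil 12–3.
Basil vs Kiln: Kiln wins 8–7.
Basil beats Cedar, Dumpling House; loses to Kiln — 2 pairwise wins.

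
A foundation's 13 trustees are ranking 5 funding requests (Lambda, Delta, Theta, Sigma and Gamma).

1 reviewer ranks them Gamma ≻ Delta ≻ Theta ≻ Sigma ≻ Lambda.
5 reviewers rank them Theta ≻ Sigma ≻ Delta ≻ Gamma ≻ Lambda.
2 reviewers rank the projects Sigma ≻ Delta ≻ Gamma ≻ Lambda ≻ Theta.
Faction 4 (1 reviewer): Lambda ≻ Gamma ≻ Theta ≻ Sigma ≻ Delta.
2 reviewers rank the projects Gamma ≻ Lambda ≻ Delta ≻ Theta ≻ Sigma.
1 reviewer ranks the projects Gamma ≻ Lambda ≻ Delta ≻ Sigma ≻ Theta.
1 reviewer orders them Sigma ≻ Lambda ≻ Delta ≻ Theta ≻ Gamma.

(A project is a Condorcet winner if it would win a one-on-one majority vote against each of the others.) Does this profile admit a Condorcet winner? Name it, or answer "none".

Check each pair by majority over 13 ballots:
Lambda vs Delta: 5 to 8, Delta.
Lambda vs Theta: 2+1+2+1+1 = 7 for Lambda, 6 for Theta — Lambda by 7–6.
Lambda vs Sigma: Lambda is ranked higher on 1+2+1 = 4 ballots, Sigma on 9. Sigma wins 9–4.
Lambda vs Gamma: Lambda preferred on 1+1 = 2 ballots; Gamma wins 11–2.
Delta vs Theta: Delta preferred on 1+2+2+1+1 = 7 ballots; Delta wins 7–6.
Delta vs Sigma: 4 to 9, Sigma.
Delta vs Gamma: Delta preferred on 5+2+1 = 8 ballots; Delta wins 8–5.
Theta vs Sigma: Theta is ranked higher on 1+5+1+2 = 9 ballots, Sigma on 4. Theta wins 9–4.
Theta vs Gamma: Theta is ranked higher on 5+1 = 6 ballots, Gamma on 7. Gamma wins 7–6.
Sigma vs Gamma: Sigma is ranked higher on 5+2+1 = 8 ballots, Gamma on 5. Sigma wins 8–5.
Each project drops at least one matchup (Lambda loses to Delta; Delta loses to Sigma; Theta loses to Lambda; Sigma loses to Theta; Gamma loses to Delta); the cycle Lambda > Theta > Sigma > Lambda rules out a Condorcet winner.

none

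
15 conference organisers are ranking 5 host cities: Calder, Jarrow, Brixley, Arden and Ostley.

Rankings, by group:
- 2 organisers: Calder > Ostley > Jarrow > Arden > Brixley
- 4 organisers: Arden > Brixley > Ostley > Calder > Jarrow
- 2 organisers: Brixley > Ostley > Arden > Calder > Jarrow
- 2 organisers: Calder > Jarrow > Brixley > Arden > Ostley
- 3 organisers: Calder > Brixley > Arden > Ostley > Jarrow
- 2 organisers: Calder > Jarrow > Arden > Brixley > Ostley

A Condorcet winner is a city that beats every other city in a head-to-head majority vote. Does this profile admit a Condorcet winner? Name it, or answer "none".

Calder

Pairwise majorities:
Calder vs Jarrow: Calder wins 15–0.
Calder vs Brixley: Calder, 9–6.
Calder vs Arden: Calder, 9–6.
Calder vs Ostley: Calder, 9–6.
Jarrow–Brixley: Brixley 9–6.
Jarrow vs Arden: Arden, 9–6.
Jarrow vs Ostley: Ostley, 11–4.
Brixley–Arden: Arden 8–7.
Brixley–Ostley: Brixley 13–2.
Arden–Ostley: Arden 11–4.
Only Calder has no losses; Calder is the Condorcet winner.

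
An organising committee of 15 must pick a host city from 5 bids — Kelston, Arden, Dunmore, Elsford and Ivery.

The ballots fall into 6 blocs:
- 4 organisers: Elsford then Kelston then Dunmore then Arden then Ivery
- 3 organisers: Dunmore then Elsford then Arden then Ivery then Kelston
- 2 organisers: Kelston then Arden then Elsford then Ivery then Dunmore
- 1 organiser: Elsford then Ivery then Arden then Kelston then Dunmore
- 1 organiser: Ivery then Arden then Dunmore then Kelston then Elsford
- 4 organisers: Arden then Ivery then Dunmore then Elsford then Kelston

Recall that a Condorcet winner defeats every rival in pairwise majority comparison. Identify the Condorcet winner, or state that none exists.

none

Pairwise majorities:
Kelston vs Arden: 4+2 = 6 for Kelston, 9 for Arden — Arden by 9–6.
Kelston vs Dunmore: 4+2+1 = 7 for Kelston, 8 for Dunmore — Dunmore by 8–7.
Kelston vs Elsford: 3 to 12, Elsford.
Kelston vs Ivery: 4+2 = 6 for Kelston, 9 for Ivery — Ivery by 9–6.
Arden–Dunmore: Arden 8–7.
Arden–Elsford: Elsford 8–7.
Arden–Ivery: Arden 13–2.
Dunmore vs Elsford: Dunmore wins 8–7.
Dunmore vs Ivery: Dunmore is ranked higher on 4+3 = 7 ballots, Ivery on 8. Ivery wins 8–7.
Elsford vs Ivery: Elsford is ranked higher on 4+3+2+1 = 10 ballots, Ivery on 5. Elsford wins 10–5.
No city is unbeaten: Kelston loses to Arden; Arden loses to Elsford; Dunmore loses to Arden; Elsford loses to Dunmore; Ivery loses to Arden. In particular Arden → Dunmore → Elsford → Arden is a majority cycle — no Condorcet winner exists.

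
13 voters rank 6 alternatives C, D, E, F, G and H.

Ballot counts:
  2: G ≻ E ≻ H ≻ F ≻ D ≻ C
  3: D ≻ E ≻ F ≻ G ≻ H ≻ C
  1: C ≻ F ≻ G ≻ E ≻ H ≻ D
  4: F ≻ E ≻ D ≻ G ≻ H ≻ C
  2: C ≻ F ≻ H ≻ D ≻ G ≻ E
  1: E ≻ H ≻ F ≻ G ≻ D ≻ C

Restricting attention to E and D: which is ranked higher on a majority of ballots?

Ballots ranking E above D: 2 + 1 + 4 + 1 = 8.
Ballots ranking D above E: 13 − 8 = 5.
E wins the head-to-head 8–5.

E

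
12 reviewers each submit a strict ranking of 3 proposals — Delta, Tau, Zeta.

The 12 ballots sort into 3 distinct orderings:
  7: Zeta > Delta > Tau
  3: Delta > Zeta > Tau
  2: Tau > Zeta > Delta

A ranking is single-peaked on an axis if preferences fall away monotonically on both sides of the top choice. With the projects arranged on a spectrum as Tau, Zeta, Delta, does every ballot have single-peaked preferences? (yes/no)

Axis positions: Tau=1, Zeta=2, Delta=3.
Faction 1 (peak Zeta at position 2): ranking walks positions 2-3-1, expanding outward from the peak — single-peaked.
Faction 2 (peak Delta at position 3): ranking walks positions 3-2-1, expanding outward from the peak — single-peaked.
Faction 3 (peak Tau at position 1): ranking walks positions 1-2-3, expanding outward from the peak — single-peaked.
Every ranking is single-peaked on this axis.

yes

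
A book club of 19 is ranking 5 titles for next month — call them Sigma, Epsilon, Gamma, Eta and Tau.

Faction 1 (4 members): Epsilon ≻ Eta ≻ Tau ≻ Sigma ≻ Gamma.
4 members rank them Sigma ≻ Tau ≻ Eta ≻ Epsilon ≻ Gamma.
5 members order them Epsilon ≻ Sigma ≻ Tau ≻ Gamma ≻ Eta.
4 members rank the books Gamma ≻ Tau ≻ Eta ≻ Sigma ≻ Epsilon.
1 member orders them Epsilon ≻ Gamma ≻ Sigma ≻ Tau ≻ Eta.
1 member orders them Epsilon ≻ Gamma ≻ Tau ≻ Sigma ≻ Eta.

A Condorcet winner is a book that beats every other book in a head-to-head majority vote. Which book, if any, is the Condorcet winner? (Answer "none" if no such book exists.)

Head-to-head results (19 members):
Sigma vs Epsilon: Epsilon, 11–8.
Sigma–Gamma: Sigma 13–6.
Sigma vs Eta: Sigma, 11–8.
Sigma–Tau: Sigma 10–9.
Epsilon vs Gamma: Epsilon, 15–4.
Epsilon–Eta: Epsilon 11–8.
Epsilon vs Tau: Epsilon, 11–8.
Gamma–Eta: Gamma 11–8.
Gamma vs Tau: Tau, 13–6.
Eta vs Tau: Tau wins 15–4.
Epsilon defeats every rival head-to-head and is the Condorcet winner.

Epsilon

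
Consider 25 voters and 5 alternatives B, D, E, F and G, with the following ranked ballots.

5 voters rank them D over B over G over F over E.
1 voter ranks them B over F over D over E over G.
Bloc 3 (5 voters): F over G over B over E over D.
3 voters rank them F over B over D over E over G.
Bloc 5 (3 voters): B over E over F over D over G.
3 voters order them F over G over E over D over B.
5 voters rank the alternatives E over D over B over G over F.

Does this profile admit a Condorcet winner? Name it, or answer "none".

none

Check each pair by majority over 25 ballots:
B vs D: 1+5+3+3 = 12 for B, 13 for D — D by 13–12.
B vs E: B preferred on 5+1+5+3+3 = 17 ballots; B wins 17–8.
B vs F: 5+1+3+5 = 14 for B, 11 for F — B by 14–11.
B vs G: B is ranked higher on 5+1+3+3+5 = 17 ballots, G on 8. B wins 17–8.
D vs E: 5+1+3 = 9 for D, 16 for E — E by 16–9.
D vs F: 5+5 = 10 for D, 15 for F — F by 15–10.
D vs G: D is ranked higher on 5+1+3+3+5 = 17 ballots, G on 8. D wins 17–8.
E vs F: E is ranked higher on 3+5 = 8 ballots, F on 17. F wins 17–8.
E vs G: E preferred on 1+3+3+5 = 12 ballots; G wins 13–12.
F vs G: 15 to 10, F.
Each alternative drops at least one matchup (B loses to D; D loses to E; E loses to B; F loses to B; G loses to B); the cycle B > E > D > B rules out a Condorcet winner.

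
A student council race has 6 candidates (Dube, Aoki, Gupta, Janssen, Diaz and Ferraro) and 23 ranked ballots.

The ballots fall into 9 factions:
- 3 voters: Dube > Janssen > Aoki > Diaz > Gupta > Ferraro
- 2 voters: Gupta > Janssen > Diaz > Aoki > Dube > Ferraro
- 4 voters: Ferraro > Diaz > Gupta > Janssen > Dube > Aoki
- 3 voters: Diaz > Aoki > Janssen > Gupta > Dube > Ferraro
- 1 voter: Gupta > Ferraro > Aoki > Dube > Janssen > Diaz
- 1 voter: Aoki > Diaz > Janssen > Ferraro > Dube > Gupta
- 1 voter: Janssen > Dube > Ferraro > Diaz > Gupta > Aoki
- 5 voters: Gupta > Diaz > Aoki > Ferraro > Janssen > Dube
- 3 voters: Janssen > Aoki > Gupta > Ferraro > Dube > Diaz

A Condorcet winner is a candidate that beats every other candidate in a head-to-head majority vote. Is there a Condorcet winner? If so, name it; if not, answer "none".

Diaz

Check each pair by majority over 23 ballots:
Dube vs Aoki: 3+4+1 = 8 for Dube, 15 for Aoki — Aoki by 15–8.
Dube vs Gupta: Dube is ranked higher on 3+1+1 = 5 ballots, Gupta on 18. Gupta wins 18–5.
Dube vs Janssen: Dube is ranked higher on 3+1 = 4 ballots, Janssen on 19. Janssen wins 19–4.
Dube vs Diaz: 3+1+1+3 = 8 for Dube, 15 for Diaz — Diaz by 15–8.
Dube vs Ferraro: Dube preferred on 3+2+3+1 = 9 ballots; Ferraro wins 14–9.
Aoki vs Gupta: Aoki is ranked higher on 3+3+1+3 = 10 ballots, Gupta on 13. Gupta wins 13–10.
Aoki vs Janssen: 10 to 13, Janssen.
Aoki vs Diaz: 3+1+1+3 = 8 for Aoki, 15 for Diaz — Diaz by 15–8.
Aoki vs Ferraro: 3+2+3+1+5+3 = 17 for Aoki, 6 for Ferraro — Aoki by 17–6.
Gupta vs Janssen: 12 to 11, Gupta.
Gupta vs Diaz: 11 to 12, Diaz.
Gupta vs Ferraro: Gupta preferred on 3+2+3+1+5+3 = 17 ballots; Gupta wins 17–6.
Janssen vs Diaz: Janssen preferred on 3+2+1+1+3 = 10 ballots; Diaz wins 13–10.
Janssen vs Ferraro: 3+2+3+1+1+3 = 13 for Janssen, 10 for Ferraro — Janssen by 13–10.
Diaz vs Ferraro: Diaz preferred on 3+2+3+1+5 = 14 ballots; Diaz wins 14–9.
Diaz beats each of Dube, Aoki, Gupta, Janssen, Ferraro — Diaz is the Condorcet winner.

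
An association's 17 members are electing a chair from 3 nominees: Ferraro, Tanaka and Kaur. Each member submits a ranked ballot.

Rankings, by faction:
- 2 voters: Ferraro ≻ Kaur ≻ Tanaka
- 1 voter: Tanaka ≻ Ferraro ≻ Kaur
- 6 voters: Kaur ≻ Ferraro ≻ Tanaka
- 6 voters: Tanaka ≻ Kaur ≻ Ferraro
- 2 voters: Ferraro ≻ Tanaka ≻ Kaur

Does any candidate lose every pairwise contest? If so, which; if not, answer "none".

none

Head-to-head results (17 voters):
Ferraro vs Tanaka: Ferraro wins 10–7.
Ferraro vs Kaur: 5 to 12, Kaur.
Tanaka vs Kaur: Tanaka, 9–8.
Every candidate wins at least one matchup (Ferraro beats Tanaka; Tanaka beats Kaur; Kaur beats Ferraro), so there is no Condorcet loser.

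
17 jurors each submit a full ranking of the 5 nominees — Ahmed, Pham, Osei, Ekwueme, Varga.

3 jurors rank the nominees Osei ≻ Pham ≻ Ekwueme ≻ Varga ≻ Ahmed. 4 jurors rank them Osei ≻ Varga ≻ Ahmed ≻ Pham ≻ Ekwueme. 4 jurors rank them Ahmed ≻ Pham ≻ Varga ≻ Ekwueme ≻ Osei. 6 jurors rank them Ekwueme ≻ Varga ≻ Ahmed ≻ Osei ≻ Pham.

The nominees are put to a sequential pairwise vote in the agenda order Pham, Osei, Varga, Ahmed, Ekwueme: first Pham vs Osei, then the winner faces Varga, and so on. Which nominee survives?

Ekwueme

Round 1: Pham vs Osei — 4–13, Osei advances.
Round 2: Osei vs Varga — 7–10, Varga advances.
Round 3: Varga vs Ahmed — 13–4, Varga advances.
Round 4: Varga vs Ekwueme — 8–9, Ekwueme advances.
Ekwueme survives the agenda.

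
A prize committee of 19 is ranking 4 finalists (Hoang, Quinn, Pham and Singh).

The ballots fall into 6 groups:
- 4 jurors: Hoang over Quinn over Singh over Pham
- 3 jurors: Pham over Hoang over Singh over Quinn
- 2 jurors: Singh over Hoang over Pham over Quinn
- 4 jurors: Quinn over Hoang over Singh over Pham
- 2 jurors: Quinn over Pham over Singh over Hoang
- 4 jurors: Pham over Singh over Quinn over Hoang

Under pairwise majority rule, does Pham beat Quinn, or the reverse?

Ballots ranking Pham above Quinn: 3 + 2 + 4 = 9.
Ballots ranking Quinn above Pham: 19 − 9 = 10.
Quinn wins the head-to-head 10–9.

Quinn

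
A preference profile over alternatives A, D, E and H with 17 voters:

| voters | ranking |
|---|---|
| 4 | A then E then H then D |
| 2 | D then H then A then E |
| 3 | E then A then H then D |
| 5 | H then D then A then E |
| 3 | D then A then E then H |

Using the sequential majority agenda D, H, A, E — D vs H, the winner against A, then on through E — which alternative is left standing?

Round 1: D vs H — 5–12, H advances.
Round 2: H vs A — 7–10, A advances.
Round 3: A vs E — 14–3, A advances.
A survives the agenda.

A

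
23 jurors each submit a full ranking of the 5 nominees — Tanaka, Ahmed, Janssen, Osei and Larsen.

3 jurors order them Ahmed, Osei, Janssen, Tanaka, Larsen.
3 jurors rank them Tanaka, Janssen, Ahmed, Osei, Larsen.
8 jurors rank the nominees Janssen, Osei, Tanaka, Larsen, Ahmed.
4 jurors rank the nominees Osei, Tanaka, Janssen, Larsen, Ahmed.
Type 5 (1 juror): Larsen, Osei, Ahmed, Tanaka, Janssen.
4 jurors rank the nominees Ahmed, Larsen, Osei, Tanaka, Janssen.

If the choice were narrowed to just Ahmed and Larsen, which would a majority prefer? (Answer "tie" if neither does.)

Ballots ranking Ahmed above Larsen: 3 + 3 + 4 = 10.
Ballots ranking Larsen above Ahmed: 23 − 10 = 13.
Larsen wins the head-to-head 13–10.

Larsen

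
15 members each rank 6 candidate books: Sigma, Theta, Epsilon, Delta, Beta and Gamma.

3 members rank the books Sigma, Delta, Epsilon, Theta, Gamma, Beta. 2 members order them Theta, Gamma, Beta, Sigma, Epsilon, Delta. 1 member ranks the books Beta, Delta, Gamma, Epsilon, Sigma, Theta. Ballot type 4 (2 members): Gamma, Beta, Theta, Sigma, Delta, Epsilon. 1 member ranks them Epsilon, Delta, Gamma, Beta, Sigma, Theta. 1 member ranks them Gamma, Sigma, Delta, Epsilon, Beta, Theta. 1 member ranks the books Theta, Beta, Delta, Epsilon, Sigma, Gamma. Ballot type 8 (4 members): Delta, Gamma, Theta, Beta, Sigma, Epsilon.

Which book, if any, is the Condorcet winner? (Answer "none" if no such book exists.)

none

Pairwise majorities:
Sigma vs Theta: 3+1+1+1 = 6 for Sigma, 9 for Theta — Theta by 9–6.
Sigma vs Epsilon: Sigma preferred on 3+2+2+1+4 = 12 ballots; Sigma wins 12–3.
Sigma vs Delta: 8 to 7, Sigma.
Sigma vs Beta: Sigma is ranked higher on 3+1 = 4 ballots, Beta on 11. Beta wins 11–4.
Sigma vs Gamma: Sigma preferred on 3+1 = 4 ballots; Gamma wins 11–4.
Theta vs Epsilon: 2+2+1+4 = 9 for Theta, 6 for Epsilon — Theta by 9–6.
Theta vs Delta: Theta preferred on 2+2+1 = 5 ballots; Delta wins 10–5.
Theta vs Beta: Theta preferred on 3+2+1+4 = 10 ballots; Theta wins 10–5.
Theta vs Gamma: 3+2+1 = 6 for Theta, 9 for Gamma — Gamma by 9–6.
Epsilon vs Delta: 3 to 12, Delta.
Epsilon vs Beta: 5 to 10, Beta.
Epsilon vs Gamma: Epsilon is ranked higher on 3+1+1 = 5 ballots, Gamma on 10. Gamma wins 10–5.
Delta vs Beta: Delta preferred on 3+1+1+4 = 9 ballots; Delta wins 9–6.
Delta vs Gamma: 3+1+1+1+4 = 10 for Delta, 5 for Gamma — Delta by 10–5.
Beta vs Gamma: Beta preferred on 1+1 = 2 ballots; Gamma wins 13–2.
Each book drops at least one matchup (Sigma loses to Theta; Theta loses to Delta; Epsilon loses to Sigma; Delta loses to Sigma; Beta loses to Theta; Gamma loses to Delta); the cycle Sigma → Delta → Theta → Sigma rules out a Condorcet winner.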